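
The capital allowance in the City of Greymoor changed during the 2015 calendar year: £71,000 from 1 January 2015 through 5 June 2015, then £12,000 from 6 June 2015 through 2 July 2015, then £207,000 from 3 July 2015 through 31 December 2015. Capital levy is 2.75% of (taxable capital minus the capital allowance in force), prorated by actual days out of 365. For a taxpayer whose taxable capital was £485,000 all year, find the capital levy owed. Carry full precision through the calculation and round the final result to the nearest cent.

1 January – 5 June 2015: 156 days, exemption £71,000 → (£485,000 − £71,000) × 2.75% × 156/365 = £4,865.9178
6 June – 2 July 2015: 27 days, exemption £12,000 → (£485,000 − £12,000) × 2.75% × 27/365 = £962.1986
3 July – 31 December 2015: 182 days, exemption £207,000 → (£485,000 − £207,000) × 2.75% × 182/365 = £3,812.0274
Total = £9,640.1438

£9,640.14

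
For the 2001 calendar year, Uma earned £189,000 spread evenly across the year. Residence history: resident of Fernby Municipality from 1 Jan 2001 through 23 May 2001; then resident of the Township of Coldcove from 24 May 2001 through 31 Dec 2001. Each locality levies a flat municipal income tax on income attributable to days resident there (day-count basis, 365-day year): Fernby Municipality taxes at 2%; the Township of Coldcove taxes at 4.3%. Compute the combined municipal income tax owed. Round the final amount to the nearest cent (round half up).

Fernby Municipality, 1 Jan – 23 May 2001: 143 days → £189,000 × 2% × 143/365 = £1,480.9315
The Township of Coldcove, 24 May – 31 Dec 2001: 222 days → £189,000 × 4.3% × 222/365 = £4,942.9973
Total = £6,423.9288

£6,423.93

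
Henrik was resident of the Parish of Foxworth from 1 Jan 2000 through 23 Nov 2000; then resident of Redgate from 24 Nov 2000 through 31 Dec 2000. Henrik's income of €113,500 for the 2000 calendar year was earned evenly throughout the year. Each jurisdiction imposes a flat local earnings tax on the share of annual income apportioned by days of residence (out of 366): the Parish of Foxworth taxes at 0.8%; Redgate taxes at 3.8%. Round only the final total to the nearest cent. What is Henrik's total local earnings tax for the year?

€1,261.52

The Parish of Foxworth, 1 Jan – 23 Nov 2000: 328 days → €113,500 × 0.8% × 328/366 = €813.7268
Redgate, 24 Nov – 31 Dec 2000: 38 days → €113,500 × 3.8% × 38/366 = €447.7978
Total = €1,261.5246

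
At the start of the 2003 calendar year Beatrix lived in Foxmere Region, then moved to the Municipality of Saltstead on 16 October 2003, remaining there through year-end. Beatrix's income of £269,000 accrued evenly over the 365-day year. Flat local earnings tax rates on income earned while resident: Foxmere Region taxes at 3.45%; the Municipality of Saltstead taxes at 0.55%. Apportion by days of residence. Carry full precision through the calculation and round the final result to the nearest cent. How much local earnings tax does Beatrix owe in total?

Foxmere Region, 1 January – 15 October 2003: 288 days → £269,000 × 3.45% × 288/365 = £7,322.6959
The Municipality of Saltstead, 16 October – 31 December 2003: 77 days → £269,000 × 0.55% × 77/365 = £312.1137
Total = £7,634.8096

£7,634.81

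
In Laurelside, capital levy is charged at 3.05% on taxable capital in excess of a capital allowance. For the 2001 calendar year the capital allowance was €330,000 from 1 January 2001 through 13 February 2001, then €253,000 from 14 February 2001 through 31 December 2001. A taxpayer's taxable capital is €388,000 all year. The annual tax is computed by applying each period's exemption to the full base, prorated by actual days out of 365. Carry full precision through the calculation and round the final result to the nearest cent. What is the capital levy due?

1 January – 13 February 2001: 44 days, exemption €330,000 → (€388,000 − €330,000) × 3.05% × 44/365 = €213.2493
14 February – 31 December 2001: 321 days, exemption €253,000 → (€388,000 − €253,000) × 3.05% × 321/365 = €3,621.1438
Total = €3,834.3932

€3,834.39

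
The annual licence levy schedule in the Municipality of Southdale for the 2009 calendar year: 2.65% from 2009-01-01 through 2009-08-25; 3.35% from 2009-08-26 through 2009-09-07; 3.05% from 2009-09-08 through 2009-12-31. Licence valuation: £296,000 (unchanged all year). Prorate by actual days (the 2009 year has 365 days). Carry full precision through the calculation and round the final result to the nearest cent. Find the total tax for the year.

£8,290.84

2009-01-01 to 2009-08-25: 237 days at 2.65% → £296,000 × 2.65% × 237/365 = £5,093.2274
2009-08-26 to 2009-09-07: 13 days at 3.35% → £296,000 × 3.35% × 13/365 = £353.1726
2009-09-08 to 2009-12-31: 115 days at 3.05% → £296,000 × 3.05% × 115/365 = £2,844.4384
Total = £8,290.8384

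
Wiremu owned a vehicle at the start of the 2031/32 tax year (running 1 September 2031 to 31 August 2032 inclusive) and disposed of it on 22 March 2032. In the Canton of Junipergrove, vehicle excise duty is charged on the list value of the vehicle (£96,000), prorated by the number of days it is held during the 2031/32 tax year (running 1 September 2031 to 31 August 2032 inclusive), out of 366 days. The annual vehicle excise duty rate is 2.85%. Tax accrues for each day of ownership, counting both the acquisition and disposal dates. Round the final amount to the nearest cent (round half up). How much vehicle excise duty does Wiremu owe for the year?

Days held (1 September 2031 – 22 March 2032): 204 out of 366
Tax = £96,000 × 2.85% × 204/366 = £1,524.9836

£1,524.98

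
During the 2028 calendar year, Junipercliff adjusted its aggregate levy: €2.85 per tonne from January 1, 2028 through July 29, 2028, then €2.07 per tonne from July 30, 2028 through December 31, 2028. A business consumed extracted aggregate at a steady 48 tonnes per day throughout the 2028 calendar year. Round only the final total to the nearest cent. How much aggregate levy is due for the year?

January 1 – July 29, 2028: 211 days × 48 tonnes/day = 10,128 tonnes at €2.85/tonne → €28864.80
July 30 – December 31, 2028: 155 days × 48 tonnes/day = 7,440 tonnes at €2.07/tonne → €15400.80

€44265.60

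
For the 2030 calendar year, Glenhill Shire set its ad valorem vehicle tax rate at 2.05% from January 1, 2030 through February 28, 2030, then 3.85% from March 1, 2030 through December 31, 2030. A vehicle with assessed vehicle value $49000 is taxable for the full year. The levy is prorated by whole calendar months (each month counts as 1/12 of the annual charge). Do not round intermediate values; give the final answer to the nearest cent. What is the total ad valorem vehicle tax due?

January 1 – February 28, 2030: 2 months at 2.05% → $49000 × 2.05% × 2/12 = $167.4167
March 1 – December 31, 2030: 10 months at 3.85% → $49000 × 3.85% × 10/12 = $1572.0833
Total = $1739.5000

$1739.50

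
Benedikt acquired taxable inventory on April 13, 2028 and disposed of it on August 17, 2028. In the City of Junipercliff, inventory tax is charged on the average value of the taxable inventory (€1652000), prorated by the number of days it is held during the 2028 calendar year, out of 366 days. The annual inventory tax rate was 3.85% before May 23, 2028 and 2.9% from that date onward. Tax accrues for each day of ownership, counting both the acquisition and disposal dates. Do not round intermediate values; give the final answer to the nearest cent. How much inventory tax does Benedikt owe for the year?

€18339.01

April 13 – May 22, 2028: 40 days at 3.85% → €1652000 × 3.85% × 40/366 = €6951.0383
May 23 – August 17, 2028: 87 days at 2.9% → €1652000 × 2.9% × 87/366 = €11387.9672
Total = €18339.0055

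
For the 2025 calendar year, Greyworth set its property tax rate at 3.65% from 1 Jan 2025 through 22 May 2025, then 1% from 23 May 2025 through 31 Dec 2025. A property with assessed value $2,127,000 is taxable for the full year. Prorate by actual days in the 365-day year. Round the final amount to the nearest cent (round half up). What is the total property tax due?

$43,198.50

1 Jan – 22 May 2025: 142 days at 3.65% → $2,127,000 × 3.65% × 142/365 = $30,203.4000
23 May – 31 Dec 2025: 223 days at 1% → $2,127,000 × 1% × 223/365 = $12,995.0959
Total = $43,198.4959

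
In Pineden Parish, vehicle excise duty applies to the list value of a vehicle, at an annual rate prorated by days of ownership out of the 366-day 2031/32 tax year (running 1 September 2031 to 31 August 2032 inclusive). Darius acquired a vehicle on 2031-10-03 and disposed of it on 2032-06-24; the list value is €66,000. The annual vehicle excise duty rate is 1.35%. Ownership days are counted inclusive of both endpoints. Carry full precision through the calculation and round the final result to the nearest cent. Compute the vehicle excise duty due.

Days held (2031-10-03 to 2032-06-24): 266 out of 366
Tax = €66,000 × 1.35% × 266/366 = €647.5574

€647.56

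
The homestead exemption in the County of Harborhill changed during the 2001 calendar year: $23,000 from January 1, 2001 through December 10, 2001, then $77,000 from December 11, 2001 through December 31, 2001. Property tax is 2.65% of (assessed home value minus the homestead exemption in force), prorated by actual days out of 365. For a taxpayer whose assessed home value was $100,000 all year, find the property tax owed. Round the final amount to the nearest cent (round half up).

January 1 – December 10, 2001: 344 days, exemption $23,000 → ($100,000 − $23,000) × 2.65% × 344/365 = $1,923.1014
December 11 – December 31, 2001: 21 days, exemption $77,000 → ($100,000 − $77,000) × 2.65% × 21/365 = $35.0671
Total = $1,958.1685

$1,958.17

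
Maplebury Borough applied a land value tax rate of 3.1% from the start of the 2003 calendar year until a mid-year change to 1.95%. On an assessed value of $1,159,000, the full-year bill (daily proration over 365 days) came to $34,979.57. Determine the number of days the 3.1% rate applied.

339 days

Let d = days at the first rate; then 365 − d days at the second rate.
$1,159,000 × [3.1%·d + 1.95%·(365−d)] / 365 = $34,979.57
Solving gives d = 339, so the new rate took effect on December 6, 2003.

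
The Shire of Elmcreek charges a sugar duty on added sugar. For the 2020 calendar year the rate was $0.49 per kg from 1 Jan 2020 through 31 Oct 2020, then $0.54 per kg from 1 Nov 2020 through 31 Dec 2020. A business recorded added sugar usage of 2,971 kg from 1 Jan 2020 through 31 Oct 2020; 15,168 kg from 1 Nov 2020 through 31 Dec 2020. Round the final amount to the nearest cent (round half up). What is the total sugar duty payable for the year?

$9646.51

1 Jan – 31 Oct 2020: 2,971 kg at $0.49/kg → $1455.79
1 Nov – 31 Dec 2020: 15,168 kg at $0.54/kg → $8190.72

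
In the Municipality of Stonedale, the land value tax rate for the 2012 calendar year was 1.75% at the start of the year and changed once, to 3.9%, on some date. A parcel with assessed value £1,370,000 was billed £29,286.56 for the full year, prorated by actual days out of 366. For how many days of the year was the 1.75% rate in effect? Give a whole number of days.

Let d = days at the first rate; then 366 − d days at the second rate.
£1,370,000 × [1.75%·d + 3.9%·(366−d)] / 366 = £29,286.56
Solving gives d = 300, so the new rate took effect on 27 October 2012.

300 days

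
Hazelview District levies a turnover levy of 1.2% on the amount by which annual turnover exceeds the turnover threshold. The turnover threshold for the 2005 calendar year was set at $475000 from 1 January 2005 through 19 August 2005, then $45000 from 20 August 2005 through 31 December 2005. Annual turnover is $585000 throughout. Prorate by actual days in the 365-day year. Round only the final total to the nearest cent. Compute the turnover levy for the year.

1 January – 19 August 2005: 231 days, exemption $475000 → ($585000 − $475000) × 1.2% × 231/365 = $835.3973
20 August – 31 December 2005: 134 days, exemption $45000 → ($585000 − $45000) × 1.2% × 134/365 = $2378.9589
Total = $3214.3562

$3214.36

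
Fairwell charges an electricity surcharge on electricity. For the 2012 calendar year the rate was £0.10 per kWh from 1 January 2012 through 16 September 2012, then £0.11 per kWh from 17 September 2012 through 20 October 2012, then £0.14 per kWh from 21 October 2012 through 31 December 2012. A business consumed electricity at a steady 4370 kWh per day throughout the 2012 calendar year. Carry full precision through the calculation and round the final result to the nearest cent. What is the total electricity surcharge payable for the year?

1 January – 16 September 2012: 260 days × 4370 kWh/day = 1,136,200 kWh at £0.10/kWh → £113620.00
17 September – 20 October 2012: 34 days × 4370 kWh/day = 148,580 kWh at £0.11/kWh → £16343.80
21 October – 31 December 2012: 72 days × 4370 kWh/day = 314,640 kWh at £0.14/kWh → £44049.60

£174013.40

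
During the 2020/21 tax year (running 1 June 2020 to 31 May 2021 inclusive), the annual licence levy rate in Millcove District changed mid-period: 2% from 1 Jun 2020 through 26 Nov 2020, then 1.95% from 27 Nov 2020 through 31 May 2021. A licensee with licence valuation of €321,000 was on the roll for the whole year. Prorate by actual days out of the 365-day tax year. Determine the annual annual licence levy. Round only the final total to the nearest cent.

€6,338.21

1 Jun – 26 Nov 2020: 179 days at 2% → €321,000 × 2% × 179/365 = €3,148.4384
27 Nov 2020 – 31 May 2021: 186 days at 1.95% → €321,000 × 1.95% × 186/365 = €3,189.7726
Total = €6,338.2110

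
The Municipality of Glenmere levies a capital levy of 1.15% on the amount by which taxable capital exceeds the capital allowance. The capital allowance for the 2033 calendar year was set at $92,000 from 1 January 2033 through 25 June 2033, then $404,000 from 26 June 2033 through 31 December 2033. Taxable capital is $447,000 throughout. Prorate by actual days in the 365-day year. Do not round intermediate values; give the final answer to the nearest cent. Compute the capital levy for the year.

$2,224.60

1 January – 25 June 2033: 176 days, exemption $92,000 → ($447,000 − $92,000) × 1.15% × 176/365 = $1,968.5479
26 June – 31 December 2033: 189 days, exemption $404,000 → ($447,000 − $404,000) × 1.15% × 189/365 = $256.0562
Total = $2,224.6041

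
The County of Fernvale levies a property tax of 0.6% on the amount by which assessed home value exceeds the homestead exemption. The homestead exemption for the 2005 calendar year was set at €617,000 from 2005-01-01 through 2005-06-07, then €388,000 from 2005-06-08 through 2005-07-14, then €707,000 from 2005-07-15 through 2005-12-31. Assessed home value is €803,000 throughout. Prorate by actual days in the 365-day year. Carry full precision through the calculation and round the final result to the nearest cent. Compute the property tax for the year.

2005-01-01 to 2005-06-07: 158 days, exemption €617,000 → (€803,000 − €617,000) × 0.6% × 158/365 = €483.0904
2005-06-08 to 2005-07-14: 37 days, exemption €388,000 → (€803,000 − €388,000) × 0.6% × 37/365 = €252.4110
2005-07-15 to 2005-12-31: 170 days, exemption €707,000 → (€803,000 − €707,000) × 0.6% × 170/365 = €268.2740
Total = €1,003.7753

€1,003.78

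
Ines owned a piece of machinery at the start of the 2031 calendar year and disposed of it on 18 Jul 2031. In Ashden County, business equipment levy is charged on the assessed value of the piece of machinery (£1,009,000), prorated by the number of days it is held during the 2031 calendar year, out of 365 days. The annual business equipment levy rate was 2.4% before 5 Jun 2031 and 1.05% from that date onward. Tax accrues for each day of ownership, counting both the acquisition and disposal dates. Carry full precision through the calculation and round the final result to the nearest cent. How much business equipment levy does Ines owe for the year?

£11,560.65

1 Jan – 4 Jun 2031: 155 days at 2.4% → £1,009,000 × 2.4% × 155/365 = £10,283.5068
5 Jun – 18 Jul 2031: 44 days at 1.05% → £1,009,000 × 1.05% × 44/365 = £1,277.1452
Total = £11,560.6521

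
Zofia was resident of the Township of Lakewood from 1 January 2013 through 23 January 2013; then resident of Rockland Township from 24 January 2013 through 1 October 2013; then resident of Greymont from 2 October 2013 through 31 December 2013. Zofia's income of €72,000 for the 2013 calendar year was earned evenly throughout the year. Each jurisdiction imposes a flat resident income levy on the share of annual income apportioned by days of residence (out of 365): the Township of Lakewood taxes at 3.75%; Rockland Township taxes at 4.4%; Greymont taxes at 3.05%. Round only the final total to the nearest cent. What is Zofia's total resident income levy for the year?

The Township of Lakewood, 1 January – 23 January 2013: 23 days → €72,000 × 3.75% × 23/365 = €170.1370
Rockland Township, 24 January – 1 October 2013: 251 days → €72,000 × 4.4% × 251/365 = €2,178.5425
Greymont, 2 October – 31 December 2013: 91 days → €72,000 × 3.05% × 91/365 = €547.4959
Total = €2,896.1753

€2,896.18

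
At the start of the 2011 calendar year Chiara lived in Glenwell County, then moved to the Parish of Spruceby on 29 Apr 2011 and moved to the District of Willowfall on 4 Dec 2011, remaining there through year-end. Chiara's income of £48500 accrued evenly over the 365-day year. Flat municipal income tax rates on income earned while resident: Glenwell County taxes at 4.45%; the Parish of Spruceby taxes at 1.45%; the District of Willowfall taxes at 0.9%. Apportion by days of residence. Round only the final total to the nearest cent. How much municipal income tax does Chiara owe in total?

£1153.17

Glenwell County, 1 Jan – 28 Apr 2011: 118 days → £48500 × 4.45% × 118/365 = £697.7356
The Parish of Spruceby, 29 Apr – 3 Dec 2011: 219 days → £48500 × 1.45% × 219/365 = £421.9500
The District of Willowfall, 4 Dec – 31 Dec 2011: 28 days → £48500 × 0.9% × 28/365 = £33.4849
Total = £1153.1705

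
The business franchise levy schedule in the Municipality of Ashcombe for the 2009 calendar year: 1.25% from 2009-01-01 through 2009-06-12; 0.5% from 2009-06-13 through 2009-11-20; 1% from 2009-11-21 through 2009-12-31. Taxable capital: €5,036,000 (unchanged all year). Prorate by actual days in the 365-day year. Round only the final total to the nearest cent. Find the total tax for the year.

2009-01-01 to 2009-06-12: 163 days at 1.25% → €5,036,000 × 1.25% × 163/365 = €28,111.9178
2009-06-13 to 2009-11-20: 161 days at 0.5% → €5,036,000 × 0.5% × 161/365 = €11,106.7945
2009-11-21 to 2009-12-31: 41 days at 1% → €5,036,000 × 1% × 41/365 = €5,656.8767
Total = €44,875.5890

€44,875.59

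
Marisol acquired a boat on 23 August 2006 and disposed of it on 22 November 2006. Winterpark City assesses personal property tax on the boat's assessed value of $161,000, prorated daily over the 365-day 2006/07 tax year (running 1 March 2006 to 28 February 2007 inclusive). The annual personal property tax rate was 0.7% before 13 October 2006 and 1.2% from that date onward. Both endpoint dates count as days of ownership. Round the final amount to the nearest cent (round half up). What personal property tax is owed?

$374.49

23 August – 12 October 2006: 51 days at 0.7% → $161,000 × 0.7% × 51/365 = $157.4712
13 October – 22 November 2006: 41 days at 1.2% → $161,000 × 1.2% × 41/365 = $217.0192
Total = $374.4904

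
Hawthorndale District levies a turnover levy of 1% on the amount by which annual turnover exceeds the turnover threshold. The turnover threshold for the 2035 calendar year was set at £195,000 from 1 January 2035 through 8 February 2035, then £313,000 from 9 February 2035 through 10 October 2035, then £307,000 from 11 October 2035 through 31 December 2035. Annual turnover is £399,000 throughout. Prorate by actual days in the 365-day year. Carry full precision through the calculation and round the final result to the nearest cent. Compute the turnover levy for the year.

1 January – 8 February 2035: 39 days, exemption £195,000 → (£399,000 − £195,000) × 1% × 39/365 = £217.9726
9 February – 10 October 2035: 244 days, exemption £313,000 → (£399,000 − £313,000) × 1% × 244/365 = £574.9041
11 October – 31 December 2035: 82 days, exemption £307,000 → (£399,000 − £307,000) × 1% × 82/365 = £206.6849
Total = £999.5616

£999.56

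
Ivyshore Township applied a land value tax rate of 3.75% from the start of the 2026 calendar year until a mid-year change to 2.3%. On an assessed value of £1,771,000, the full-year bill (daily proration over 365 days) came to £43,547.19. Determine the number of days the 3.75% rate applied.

Let d = days at the first rate; then 365 − d days at the second rate.
£1,771,000 × [3.75%·d + 2.3%·(365−d)] / 365 = £43,547.19
Solving gives d = 40, so the new rate took effect on 10 February 2026.

40 days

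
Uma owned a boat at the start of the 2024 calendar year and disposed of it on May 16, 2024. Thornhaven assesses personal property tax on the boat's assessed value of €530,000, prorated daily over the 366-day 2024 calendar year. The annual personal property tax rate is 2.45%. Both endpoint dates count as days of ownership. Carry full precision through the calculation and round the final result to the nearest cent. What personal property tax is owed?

Days held (January 1 – May 16, 2024): 137 out of 366
Tax = €530,000 × 2.45% × 137/366 = €4,860.5055

€4,860.51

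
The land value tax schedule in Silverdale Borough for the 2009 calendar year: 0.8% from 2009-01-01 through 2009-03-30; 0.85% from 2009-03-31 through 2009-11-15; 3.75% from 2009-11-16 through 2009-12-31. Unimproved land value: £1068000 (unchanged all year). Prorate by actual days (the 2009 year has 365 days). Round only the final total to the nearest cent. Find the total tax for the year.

2009-01-01 to 2009-03-30: 89 days at 0.8% → £1068000 × 0.8% × 89/365 = £2083.3315
2009-03-31 to 2009-11-15: 230 days at 0.85% → £1068000 × 0.85% × 230/365 = £5720.3836
2009-11-16 to 2009-12-31: 46 days at 3.75% → £1068000 × 3.75% × 46/365 = £5047.3973
Total = £12851.1123

£12851.11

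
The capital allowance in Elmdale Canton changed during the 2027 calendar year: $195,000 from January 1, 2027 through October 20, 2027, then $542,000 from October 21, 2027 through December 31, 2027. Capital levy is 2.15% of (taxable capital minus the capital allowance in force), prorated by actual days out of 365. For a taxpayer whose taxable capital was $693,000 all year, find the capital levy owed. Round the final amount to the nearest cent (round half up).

$9,235.34

January 1 – October 20, 2027: 293 days, exemption $195,000 → ($693,000 − $195,000) × 2.15% × 293/365 = $8,594.9342
October 21 – December 31, 2027: 72 days, exemption $542,000 → ($693,000 − $542,000) × 2.15% × 72/365 = $640.4055
Total = $9,235.3397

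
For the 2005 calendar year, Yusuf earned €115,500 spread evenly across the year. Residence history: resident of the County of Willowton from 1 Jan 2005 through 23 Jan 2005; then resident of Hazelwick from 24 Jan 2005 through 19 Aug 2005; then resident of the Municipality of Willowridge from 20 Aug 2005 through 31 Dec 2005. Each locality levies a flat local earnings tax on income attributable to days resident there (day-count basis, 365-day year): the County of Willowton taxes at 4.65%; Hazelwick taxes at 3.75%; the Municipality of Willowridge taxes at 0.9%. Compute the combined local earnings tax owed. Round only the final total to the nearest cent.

€3,188.27

The County of Willowton, 1 Jan – 23 Jan 2005: 23 days → €115,500 × 4.65% × 23/365 = €338.4308
Hazelwick, 24 Jan – 19 Aug 2005: 208 days → €115,500 × 3.75% × 208/365 = €2,468.2192
The Municipality of Willowridge, 20 Aug – 31 Dec 2005: 134 days → €115,500 × 0.9% × 134/365 = €381.6247
Total = €3,188.2747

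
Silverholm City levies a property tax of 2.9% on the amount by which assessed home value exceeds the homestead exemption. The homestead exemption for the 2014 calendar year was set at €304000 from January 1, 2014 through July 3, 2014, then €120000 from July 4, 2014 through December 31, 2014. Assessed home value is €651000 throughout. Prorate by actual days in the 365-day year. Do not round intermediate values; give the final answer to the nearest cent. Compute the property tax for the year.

€12709.07

January 1 – July 3, 2014: 184 days, exemption €304000 → (€651000 − €304000) × 2.9% × 184/365 = €5072.8548
July 4 – December 31, 2014: 181 days, exemption €120000 → (€651000 − €120000) × 2.9% × 181/365 = €7636.2164
Total = €12709.0712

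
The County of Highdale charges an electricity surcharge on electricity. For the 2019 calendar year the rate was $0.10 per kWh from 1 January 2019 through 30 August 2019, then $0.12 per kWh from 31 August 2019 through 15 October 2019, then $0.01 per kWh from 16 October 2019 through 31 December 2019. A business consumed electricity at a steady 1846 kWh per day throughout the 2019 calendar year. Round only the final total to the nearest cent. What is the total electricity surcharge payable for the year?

1 January – 30 August 2019: 242 days × 1846 kWh/day = 446,732 kWh at $0.10/kWh → $44,673.20
31 August – 15 October 2019: 46 days × 1846 kWh/day = 84,916 kWh at $0.12/kWh → $10,189.92
16 October – 31 December 2019: 77 days × 1846 kWh/day = 142,142 kWh at $0.01/kWh → $1,421.42

$56,284.54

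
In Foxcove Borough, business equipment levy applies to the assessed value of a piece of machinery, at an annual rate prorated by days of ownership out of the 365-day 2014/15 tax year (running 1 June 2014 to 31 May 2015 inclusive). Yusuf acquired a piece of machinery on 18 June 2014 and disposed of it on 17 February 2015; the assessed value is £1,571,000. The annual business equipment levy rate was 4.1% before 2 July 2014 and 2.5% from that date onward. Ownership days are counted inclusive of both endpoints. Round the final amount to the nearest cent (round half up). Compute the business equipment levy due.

£27,326.79

18 June – 1 July 2014: 14 days at 4.1% → £1,571,000 × 4.1% × 14/365 = £2,470.5589
2 July 2014 – 17 February 2015: 231 days at 2.5% → £1,571,000 × 2.5% × 231/365 = £24,856.2329
Total = £27,326.7918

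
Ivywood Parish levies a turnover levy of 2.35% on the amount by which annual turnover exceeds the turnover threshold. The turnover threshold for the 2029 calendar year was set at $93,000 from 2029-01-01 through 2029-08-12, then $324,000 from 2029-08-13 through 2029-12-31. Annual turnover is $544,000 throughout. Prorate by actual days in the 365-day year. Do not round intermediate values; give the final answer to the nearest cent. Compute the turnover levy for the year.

$8,501.46

2029-01-01 to 2029-08-12: 224 days, exemption $93,000 → ($544,000 − $93,000) × 2.35% × 224/365 = $6,504.2849
2029-08-13 to 2029-12-31: 141 days, exemption $324,000 → ($544,000 − $324,000) × 2.35% × 141/365 = $1,997.1781
Total = $8,501.4630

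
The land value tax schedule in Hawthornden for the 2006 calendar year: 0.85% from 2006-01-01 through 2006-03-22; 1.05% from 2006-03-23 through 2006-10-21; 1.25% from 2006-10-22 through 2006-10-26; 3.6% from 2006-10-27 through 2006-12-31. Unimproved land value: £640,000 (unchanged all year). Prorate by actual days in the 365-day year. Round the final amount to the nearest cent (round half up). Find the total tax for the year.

£9,404.49

2006-01-01 to 2006-03-22: 81 days at 0.85% → £640,000 × 0.85% × 81/365 = £1,207.2329
2006-03-23 to 2006-10-21: 213 days at 1.05% → £640,000 × 1.05% × 213/365 = £3,921.5342
2006-10-22 to 2006-10-26: 5 days at 1.25% → £640,000 × 1.25% × 5/365 = £109.5890
2006-10-27 to 2006-12-31: 66 days at 3.6% → £640,000 × 3.6% × 66/365 = £4,166.1370
Total = £9,404.4932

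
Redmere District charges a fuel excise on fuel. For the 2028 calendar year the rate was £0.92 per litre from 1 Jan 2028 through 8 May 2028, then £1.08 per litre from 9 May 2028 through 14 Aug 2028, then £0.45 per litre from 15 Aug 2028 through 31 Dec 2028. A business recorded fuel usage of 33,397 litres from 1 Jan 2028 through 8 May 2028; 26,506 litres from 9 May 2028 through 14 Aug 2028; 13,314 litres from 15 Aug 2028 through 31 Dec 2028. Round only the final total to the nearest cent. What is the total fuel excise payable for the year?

£65343.02

1 Jan – 8 May 2028: 33,397 litres at £0.92/litre → £30725.24
9 May – 14 Aug 2028: 26,506 litres at £1.08/litre → £28626.48
15 Aug – 31 Dec 2028: 13,314 litres at £0.45/litre → £5991.30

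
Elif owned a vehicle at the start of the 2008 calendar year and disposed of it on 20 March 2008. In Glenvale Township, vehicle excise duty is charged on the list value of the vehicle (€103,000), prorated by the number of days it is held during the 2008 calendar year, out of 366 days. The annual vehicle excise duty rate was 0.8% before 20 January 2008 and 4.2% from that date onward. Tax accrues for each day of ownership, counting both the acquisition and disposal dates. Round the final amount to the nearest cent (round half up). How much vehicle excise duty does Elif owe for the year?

1 January – 19 January 2008: 19 days at 0.8% → €103,000 × 0.8% × 19/366 = €42.7760
20 January – 20 March 2008: 61 days at 4.2% → €103,000 × 4.2% × 61/366 = €721.0000
Total = €763.7760

€763.78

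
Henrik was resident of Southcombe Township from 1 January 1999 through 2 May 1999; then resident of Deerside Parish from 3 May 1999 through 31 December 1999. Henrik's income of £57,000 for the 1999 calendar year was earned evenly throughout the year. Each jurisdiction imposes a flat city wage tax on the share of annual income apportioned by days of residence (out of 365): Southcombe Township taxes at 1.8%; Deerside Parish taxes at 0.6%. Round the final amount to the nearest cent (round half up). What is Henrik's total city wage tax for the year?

£570.62

Southcombe Township, 1 January – 2 May 1999: 122 days → £57,000 × 1.8% × 122/365 = £342.9370
Deerside Parish, 3 May – 31 December 1999: 243 days → £57,000 × 0.6% × 243/365 = £227.6877
Total = £570.6247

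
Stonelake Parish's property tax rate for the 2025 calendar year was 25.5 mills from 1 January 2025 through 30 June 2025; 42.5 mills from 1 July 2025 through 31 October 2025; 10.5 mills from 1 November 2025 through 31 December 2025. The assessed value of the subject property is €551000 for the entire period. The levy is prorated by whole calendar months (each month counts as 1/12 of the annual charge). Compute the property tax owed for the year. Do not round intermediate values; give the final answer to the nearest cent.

€15795.33

1 January – 30 June 2025: 6 months at 25.5 mills → €551000 × 2.55% × 6/12 = €7025.2500
1 July – 31 October 2025: 4 months at 42.5 mills → €551000 × 4.25% × 4/12 = €7805.8333
1 November – 31 December 2025: 2 months at 10.5 mills → €551000 × 1.05% × 2/12 = €964.2500
Total = €15795.3333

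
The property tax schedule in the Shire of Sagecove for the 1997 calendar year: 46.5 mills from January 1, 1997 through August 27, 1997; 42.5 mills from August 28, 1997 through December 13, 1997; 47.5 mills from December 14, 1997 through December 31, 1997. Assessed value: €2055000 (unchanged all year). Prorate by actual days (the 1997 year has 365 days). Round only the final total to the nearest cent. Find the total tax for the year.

January 1 – August 27, 1997: 239 days at 46.5 mills → €2055000 × 4.65% × 239/365 = €62570.5274
August 28 – December 13, 1997: 108 days at 42.5 mills → €2055000 × 4.25% × 108/365 = €25842.3288
December 14 – December 31, 1997: 18 days at 47.5 mills → €2055000 × 4.75% × 18/365 = €4813.7671
Total = €93226.6233

€93226.62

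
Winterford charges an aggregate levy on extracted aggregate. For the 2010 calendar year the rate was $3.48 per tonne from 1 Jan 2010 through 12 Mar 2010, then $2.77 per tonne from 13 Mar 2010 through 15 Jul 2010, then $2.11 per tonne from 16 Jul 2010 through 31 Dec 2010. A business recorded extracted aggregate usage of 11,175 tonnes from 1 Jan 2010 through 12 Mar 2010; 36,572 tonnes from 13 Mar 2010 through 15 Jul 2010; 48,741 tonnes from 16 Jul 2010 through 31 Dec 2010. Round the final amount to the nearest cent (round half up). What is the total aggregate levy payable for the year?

1 Jan – 12 Mar 2010: 11,175 tonnes at $3.48/tonne → $38,889.00
13 Mar – 15 Jul 2010: 36,572 tonnes at $2.77/tonne → $101,304.44
16 Jul – 31 Dec 2010: 48,741 tonnes at $2.11/tonne → $102,843.51

$243,036.95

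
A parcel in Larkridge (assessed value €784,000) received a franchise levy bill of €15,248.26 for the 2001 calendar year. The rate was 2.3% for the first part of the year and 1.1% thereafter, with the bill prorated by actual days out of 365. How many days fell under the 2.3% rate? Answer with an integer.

Let d = days at the first rate; then 365 − d days at the second rate.
€784,000 × [2.3%·d + 1.1%·(365−d)] / 365 = €15,248.26
Solving gives d = 257, so the new rate took effect on September 15, 2001.

257 days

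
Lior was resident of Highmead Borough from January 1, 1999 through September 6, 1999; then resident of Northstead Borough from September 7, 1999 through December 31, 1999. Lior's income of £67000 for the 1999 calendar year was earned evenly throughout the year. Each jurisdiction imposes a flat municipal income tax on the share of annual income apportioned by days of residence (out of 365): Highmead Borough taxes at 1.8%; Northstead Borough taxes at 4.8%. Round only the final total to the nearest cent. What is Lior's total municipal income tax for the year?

Highmead Borough, January 1 – September 6, 1999: 249 days → £67000 × 1.8% × 249/365 = £822.7233
Northstead Borough, September 7 – December 31, 1999: 116 days → £67000 × 4.8% × 116/365 = £1022.0712
Total = £1844.7945

£1844.79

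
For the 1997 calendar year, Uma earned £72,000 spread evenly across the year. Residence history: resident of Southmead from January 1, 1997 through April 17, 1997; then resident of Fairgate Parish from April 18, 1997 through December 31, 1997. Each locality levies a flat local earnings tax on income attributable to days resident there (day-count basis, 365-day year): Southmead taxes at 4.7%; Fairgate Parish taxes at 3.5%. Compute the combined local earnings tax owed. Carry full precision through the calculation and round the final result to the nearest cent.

Southmead, January 1 – April 17, 1997: 107 days → £72,000 × 4.7% × 107/365 = £992.0219
Fairgate Parish, April 18 – December 31, 1997: 258 days → £72,000 × 3.5% × 258/365 = £1,781.2603
Total = £2,773.2822

£2,773.28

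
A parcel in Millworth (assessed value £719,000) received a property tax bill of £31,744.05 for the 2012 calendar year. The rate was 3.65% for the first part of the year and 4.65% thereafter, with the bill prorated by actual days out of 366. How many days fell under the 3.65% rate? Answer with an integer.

86 days

Let d = days at the first rate; then 366 − d days at the second rate.
£719,000 × [3.65%·d + 4.65%·(366−d)] / 366 = £31,744.05
Solving gives d = 86, so the new rate took effect on 27 March 2012.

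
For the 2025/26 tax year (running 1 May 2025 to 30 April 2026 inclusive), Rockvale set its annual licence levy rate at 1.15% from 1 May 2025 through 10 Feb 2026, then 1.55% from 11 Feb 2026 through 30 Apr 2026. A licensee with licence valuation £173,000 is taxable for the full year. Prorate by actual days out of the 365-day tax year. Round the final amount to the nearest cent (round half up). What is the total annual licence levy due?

1 May 2025 – 10 Feb 2026: 286 days at 1.15% → £173,000 × 1.15% × 286/365 = £1,558.8959
11 Feb – 30 Apr 2026: 79 days at 1.55% → £173,000 × 1.55% × 79/365 = £580.3795
Total = £2,139.2753

£2,139.28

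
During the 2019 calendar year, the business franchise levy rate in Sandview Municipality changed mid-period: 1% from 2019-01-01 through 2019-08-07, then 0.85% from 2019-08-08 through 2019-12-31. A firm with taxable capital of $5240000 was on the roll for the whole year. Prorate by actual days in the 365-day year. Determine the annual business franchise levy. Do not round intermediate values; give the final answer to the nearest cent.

$49256.00

2019-01-01 to 2019-08-07: 219 days at 1% → $5240000 × 1% × 219/365 = $31440.0000
2019-08-08 to 2019-12-31: 146 days at 0.85% → $5240000 × 0.85% × 146/365 = $17816.0000
Total = $49256.0000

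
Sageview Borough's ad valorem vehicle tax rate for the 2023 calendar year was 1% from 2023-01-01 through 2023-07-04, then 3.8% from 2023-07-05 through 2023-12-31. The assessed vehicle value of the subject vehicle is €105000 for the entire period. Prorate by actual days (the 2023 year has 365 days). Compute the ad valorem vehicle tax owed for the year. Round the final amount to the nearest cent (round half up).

2023-01-01 to 2023-07-04: 185 days at 1% → €105000 × 1% × 185/365 = €532.1918
2023-07-05 to 2023-12-31: 180 days at 3.8% → €105000 × 3.8% × 180/365 = €1967.6712
Total = €2499.8630

€2499.86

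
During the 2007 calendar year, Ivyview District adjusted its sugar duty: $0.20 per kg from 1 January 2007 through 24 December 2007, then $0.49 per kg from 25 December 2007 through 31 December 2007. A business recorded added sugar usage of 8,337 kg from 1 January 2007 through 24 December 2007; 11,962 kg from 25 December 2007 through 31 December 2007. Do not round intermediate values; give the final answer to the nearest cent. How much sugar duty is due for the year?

$7528.78

1 January – 24 December 2007: 8,337 kg at $0.20/kg → $1667.40
25 December – 31 December 2007: 11,962 kg at $0.49/kg → $5861.38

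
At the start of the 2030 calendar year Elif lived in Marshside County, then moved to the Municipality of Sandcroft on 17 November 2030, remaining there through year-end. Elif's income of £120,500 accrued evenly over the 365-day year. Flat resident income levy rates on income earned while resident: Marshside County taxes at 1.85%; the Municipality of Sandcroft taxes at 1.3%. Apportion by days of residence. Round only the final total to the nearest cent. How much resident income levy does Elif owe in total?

Marshside County, 1 January – 16 November 2030: 320 days → £120,500 × 1.85% × 320/365 = £1,954.4110
The Municipality of Sandcroft, 17 November – 31 December 2030: 45 days → £120,500 × 1.3% × 45/365 = £193.1301
Total = £2,147.5411

£2,147.54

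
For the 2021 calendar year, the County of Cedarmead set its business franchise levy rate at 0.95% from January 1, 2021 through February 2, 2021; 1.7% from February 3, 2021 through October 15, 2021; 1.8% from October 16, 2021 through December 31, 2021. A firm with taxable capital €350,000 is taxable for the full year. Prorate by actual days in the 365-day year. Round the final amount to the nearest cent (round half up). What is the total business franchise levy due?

January 1 – February 2, 2021: 33 days at 0.95% → €350,000 × 0.95% × 33/365 = €300.6164
February 3 – October 15, 2021: 255 days at 1.7% → €350,000 × 1.7% × 255/365 = €4,156.8493
October 16 – December 31, 2021: 77 days at 1.8% → €350,000 × 1.8% × 77/365 = €1,329.0411
Total = €5,786.5068

€5,786.51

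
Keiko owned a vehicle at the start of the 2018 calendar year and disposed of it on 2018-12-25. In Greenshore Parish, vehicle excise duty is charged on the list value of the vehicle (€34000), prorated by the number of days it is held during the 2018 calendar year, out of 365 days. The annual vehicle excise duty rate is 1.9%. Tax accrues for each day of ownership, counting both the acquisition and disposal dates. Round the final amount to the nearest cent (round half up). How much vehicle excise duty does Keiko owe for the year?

€635.38

Days held (2018-01-01 to 2018-12-25): 359 out of 365
Tax = €34000 × 1.9% × 359/365 = €635.3808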